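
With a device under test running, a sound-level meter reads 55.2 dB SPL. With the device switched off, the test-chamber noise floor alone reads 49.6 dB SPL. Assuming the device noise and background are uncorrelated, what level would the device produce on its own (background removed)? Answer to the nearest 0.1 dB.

53.8 dB SPL

Subtract intensities: L_src = 10·log₁₀(10^(L_total/10) − 10^(L_bg/10)).
L_src = 10·log₁₀(10^(55.2/10) − 10^(49.6/10)) = 10·log₁₀(239900) = 53.8 dB SPL.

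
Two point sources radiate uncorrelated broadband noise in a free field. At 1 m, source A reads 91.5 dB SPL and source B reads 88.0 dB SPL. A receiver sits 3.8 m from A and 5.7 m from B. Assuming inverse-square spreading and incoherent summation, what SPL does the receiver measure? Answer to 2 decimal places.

80.69 dB SPL

At the listener: L_A = 91.5 − 20·log₁₀(3.8) = 79.904 dB; L_B = 88.0 − 20·log₁₀(5.7) = 72.883 dB.
Combined: 10·log₁₀(10^(79.904/10)+10^(72.883/10)) = 80.69 dB SPL.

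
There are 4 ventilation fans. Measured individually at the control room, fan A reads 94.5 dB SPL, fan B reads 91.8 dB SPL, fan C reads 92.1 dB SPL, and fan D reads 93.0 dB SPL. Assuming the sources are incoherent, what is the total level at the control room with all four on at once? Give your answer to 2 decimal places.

Add the sources as powers (linear), then convert back to dB:
L_total = 10·log₁₀(10^(94.5/10) + 10^(91.8/10) + 10^(92.1/10) + 10^(93.0/10)) = 10·log₁₀(7949000000) = 99.00 dB SPL.

99.00 dB SPL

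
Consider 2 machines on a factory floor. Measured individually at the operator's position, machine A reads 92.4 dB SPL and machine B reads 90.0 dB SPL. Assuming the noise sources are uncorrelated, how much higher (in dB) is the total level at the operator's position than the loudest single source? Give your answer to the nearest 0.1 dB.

2.0 dB

Add the sources as powers (linear), then convert back to dB:
L_total = 10·log₁₀(10^(92.4/10) + 10^(90.0/10)) = 94.37 dB SPL.
Excess over the loudest (92.4 dB): 94.37 − 92.4 = 2.0 dB.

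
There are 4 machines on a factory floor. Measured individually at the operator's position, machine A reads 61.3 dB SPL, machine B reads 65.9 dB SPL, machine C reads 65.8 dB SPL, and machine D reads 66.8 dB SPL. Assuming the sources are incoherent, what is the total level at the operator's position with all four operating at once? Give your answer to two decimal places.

Incoherent sources sum as intensities:
L_total = 10·log₁₀(10^(61.3/10) + 10^(65.9/10) + 10^(65.8/10) + 10^(66.8/10)) = 10·log₁₀(13830000) = 71.41 dB SPL.

71.41 dB SPL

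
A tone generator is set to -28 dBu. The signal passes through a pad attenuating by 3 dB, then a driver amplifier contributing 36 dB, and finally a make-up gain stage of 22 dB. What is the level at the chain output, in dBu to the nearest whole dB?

Gain stages sum in dB:
-28 − 3 + 36 + 22 = +27 dBu.

+27 dBu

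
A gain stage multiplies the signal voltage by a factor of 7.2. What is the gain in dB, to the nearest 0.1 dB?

Voltage ratio → dB uses the 20·log₁₀ form:
20·log₁₀(7.2) = 17.1 dB.

17.1 dB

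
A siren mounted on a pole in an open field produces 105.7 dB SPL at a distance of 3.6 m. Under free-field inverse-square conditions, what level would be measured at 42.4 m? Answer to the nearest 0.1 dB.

84.3 dB SPL

For a point source in a free field, ΔL = −20·log₁₀(d₂/d₁).
ΔL = −20·log₁₀(42.4/3.6) = -21.42 dB, so L₂ = 105.7 + (-21.42) = 84.3 dB SPL.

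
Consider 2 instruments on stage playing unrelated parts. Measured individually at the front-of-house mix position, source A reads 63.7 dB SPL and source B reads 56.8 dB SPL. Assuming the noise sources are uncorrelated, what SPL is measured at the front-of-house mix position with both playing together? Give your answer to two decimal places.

64.51 dB SPL

Add the sources as powers (linear), then convert back to dB:
L_total = 10·log₁₀(10^(63.7/10) + 10^(56.8/10)) = 10·log₁₀(2823000) = 64.51 dB SPL.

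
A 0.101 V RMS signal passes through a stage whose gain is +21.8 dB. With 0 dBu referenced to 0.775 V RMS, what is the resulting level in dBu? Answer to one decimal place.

Input level: 20·log₁₀(0.101/0.775) = -17.70 dBu.
Output: -17.70 + 21.8 = +4.1 dBu.

+4.1 dBu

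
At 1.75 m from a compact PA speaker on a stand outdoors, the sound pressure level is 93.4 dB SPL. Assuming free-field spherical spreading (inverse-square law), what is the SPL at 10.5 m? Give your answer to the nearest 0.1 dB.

77.8 dB SPL

For a point source in a free field, ΔL = −20·log₁₀(d₂/d₁).
ΔL = −20·log₁₀(10.5/1.75) = -15.56 dB, so L₂ = 93.4 + (-15.56) = 77.8 dB SPL.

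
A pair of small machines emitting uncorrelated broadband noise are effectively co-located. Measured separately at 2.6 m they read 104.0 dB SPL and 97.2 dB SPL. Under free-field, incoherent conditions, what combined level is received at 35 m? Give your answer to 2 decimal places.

82.24 dB SPL

Combined at 2.6 m: 10·log₁₀(10^(104.0/10)+10^(97.2/10)) = 104.824 dB SPL.
Then apply −20·log₁₀(35/2.6) = -22.582 dB → 82.24 dB SPL.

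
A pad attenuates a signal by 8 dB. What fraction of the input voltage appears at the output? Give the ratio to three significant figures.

Voltage ratio = 10^(dB/20).
10^(-8/20) = 10^(-0.4000) = 0.398.

0.398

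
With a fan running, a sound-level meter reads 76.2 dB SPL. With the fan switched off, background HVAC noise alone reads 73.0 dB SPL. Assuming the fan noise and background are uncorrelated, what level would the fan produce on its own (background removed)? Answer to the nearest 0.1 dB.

Background correction is a power subtraction:
L_src = 10·log₁₀(10^(76.2/10) − 10^(73.0/10)) = 10·log₁₀(21730000) = 73.4 dB SPL.

73.4 dB SPL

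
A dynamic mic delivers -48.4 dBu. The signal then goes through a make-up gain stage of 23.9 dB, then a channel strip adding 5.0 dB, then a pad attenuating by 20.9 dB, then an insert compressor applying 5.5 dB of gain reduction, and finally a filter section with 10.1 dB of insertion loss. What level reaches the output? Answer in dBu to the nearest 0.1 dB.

Gain stages sum in dB:
-48.4 + 23.9 + 5.0 − 20.9 − 5.5 − 10.1 = -56.0 dBu.

-56.0 dBu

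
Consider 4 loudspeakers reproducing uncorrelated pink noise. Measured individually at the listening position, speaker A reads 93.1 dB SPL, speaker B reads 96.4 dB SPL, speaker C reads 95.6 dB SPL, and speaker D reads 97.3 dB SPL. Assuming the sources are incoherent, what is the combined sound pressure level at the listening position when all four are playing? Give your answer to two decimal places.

101.88 dB SPL

Uncorrelated sources add in intensity (power), not in dB.
L_total = 10·log₁₀(10^(93.1/10) + 10^(96.4/10) + 10^(95.6/10) + 10^(97.3/10)) = 10·log₁₀(15408000000) = 101.88 dB SPL.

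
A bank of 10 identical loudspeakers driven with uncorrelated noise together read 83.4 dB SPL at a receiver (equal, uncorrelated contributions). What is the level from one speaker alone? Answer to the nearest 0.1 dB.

10 equal incoherent sources add 10·log₁₀(10) = 10.00 dB over one source.
L_one = 83.4 − 10.00 = 73.4 dB SPL.

73.4 dB SPL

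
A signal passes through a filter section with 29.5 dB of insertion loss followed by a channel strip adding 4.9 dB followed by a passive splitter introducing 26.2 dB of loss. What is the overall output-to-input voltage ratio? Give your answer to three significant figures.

0.00288

Net gain = (−29.5) + 4.9 + (−26.2) = -50.8 dB.
Voltage ratio = 10^(-50.8/20) = 0.00288.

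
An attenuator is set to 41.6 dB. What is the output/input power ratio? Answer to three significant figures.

Power ratio = 10^(dB/10).
10^(-41.6/10) = 10^(-4.160) = 0.0000692.

0.0000692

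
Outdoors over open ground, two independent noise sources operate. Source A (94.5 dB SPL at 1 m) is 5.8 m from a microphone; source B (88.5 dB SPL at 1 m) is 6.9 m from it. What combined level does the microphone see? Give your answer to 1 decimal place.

At the listener: L_A = 94.5 − 20·log₁₀(5.8) = 79.23 dB; L_B = 88.5 − 20·log₁₀(6.9) = 71.72 dB.
Combined: 10·log₁₀(10^(79.23/10)+10^(71.72/10)) = 79.9 dB SPL.

79.9 dB SPL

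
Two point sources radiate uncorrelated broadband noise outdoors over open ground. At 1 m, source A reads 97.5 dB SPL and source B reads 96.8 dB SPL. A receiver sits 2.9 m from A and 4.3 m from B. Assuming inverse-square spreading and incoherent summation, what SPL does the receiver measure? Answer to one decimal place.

At the listener: L_A = 97.5 − 20·log₁₀(2.9) = 88.25 dB; L_B = 96.8 − 20·log₁₀(4.3) = 84.13 dB.
Combined: 10·log₁₀(10^(88.25/10)+10^(84.13/10)) = 89.7 dB SPL.

89.7 dB SPL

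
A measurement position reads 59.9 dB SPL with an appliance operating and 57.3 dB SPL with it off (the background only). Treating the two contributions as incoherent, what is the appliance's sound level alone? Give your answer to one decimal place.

Remove the background by subtracting linear intensities:
L_src = 10·log₁₀(10^(59.9/10) − 10^(57.3/10)) = 10·log₁₀(440200) = 56.4 dB SPL.

56.4 dB SPL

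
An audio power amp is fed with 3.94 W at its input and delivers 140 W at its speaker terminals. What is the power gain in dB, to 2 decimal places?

Power ratio → dB uses the 10·log₁₀ form:
10·log₁₀(140/3.94) = 10·log₁₀(35.53) = 15.51 dB.

15.51 dB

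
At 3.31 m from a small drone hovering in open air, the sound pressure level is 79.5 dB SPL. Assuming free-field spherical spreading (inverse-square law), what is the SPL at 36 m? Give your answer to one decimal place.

58.8 dB SPL

For a point source in a free field, ΔL = −20·log₁₀(d₂/d₁).
ΔL = −20·log₁₀(36/3.31) = -20.73 dB, so L₂ = 79.5 + (-20.73) = 58.8 dB SPL.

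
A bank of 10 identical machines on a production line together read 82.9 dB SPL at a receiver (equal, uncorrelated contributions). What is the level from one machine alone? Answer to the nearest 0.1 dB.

72.9 dB SPL

10 equal incoherent sources add 10·log₁₀(10) = 10.00 dB over one source.
L_one = 82.9 − 10.00 = 72.9 dB SPL.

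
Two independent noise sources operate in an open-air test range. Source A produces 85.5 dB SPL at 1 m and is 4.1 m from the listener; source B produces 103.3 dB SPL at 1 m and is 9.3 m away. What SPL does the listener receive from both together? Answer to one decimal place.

84.3 dB SPL

At the listener: L_A = 85.5 − 20·log₁₀(4.1) = 73.24 dB; L_B = 103.3 − 20·log₁₀(9.3) = 83.93 dB.
Combined: 10·log₁₀(10^(73.24/10)+10^(83.93/10)) = 84.3 dB SPL.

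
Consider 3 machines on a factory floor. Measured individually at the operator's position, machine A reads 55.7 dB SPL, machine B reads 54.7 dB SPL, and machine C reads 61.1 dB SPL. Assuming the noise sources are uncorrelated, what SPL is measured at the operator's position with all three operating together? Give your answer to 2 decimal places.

Uncorrelated sources add in intensity (power), not in dB.
L_total = 10·log₁₀(10^(55.7/10) + 10^(54.7/10) + 10^(61.1/10)) = 10·log₁₀(1955000) = 62.91 dB SPL.

62.91 dB SPL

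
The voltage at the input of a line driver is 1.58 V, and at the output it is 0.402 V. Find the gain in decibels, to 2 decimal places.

For a voltage ratio, dB = 20·log₁₀(V₂/V₁).
20·log₁₀(0.402/1.58) = 20·log₁₀(0.2544) = -11.89 dB.

-11.89 dB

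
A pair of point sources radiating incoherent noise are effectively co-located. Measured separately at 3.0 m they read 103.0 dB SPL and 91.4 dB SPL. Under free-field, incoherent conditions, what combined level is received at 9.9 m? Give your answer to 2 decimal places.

Combined at 3.0 m: 10·log₁₀(10^(103.0/10)+10^(91.4/10)) = 103.291 dB SPL.
Then apply −20·log₁₀(9.9/3.0) = -10.370 dB → 92.92 dB SPL.

92.92 dB SPL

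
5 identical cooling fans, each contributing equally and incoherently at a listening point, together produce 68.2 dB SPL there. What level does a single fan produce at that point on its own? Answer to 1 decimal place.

5 equal incoherent sources add 10·log₁₀(5) = 6.99 dB over one source.
L_one = 68.2 − 6.99 = 61.2 dB SPL.

61.2 dB SPL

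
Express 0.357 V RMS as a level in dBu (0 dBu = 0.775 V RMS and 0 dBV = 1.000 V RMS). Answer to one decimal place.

-6.7 dBu

dBu = 20·log₁₀(V / 0.775 V).
20·log₁₀(0.357/0.775) = -6.7 dBu.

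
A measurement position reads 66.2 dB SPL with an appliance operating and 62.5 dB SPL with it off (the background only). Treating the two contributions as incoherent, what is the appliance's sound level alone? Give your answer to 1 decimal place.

63.8 dB SPL

Background correction is a power subtraction:
L_src = 10·log₁₀(10^(66.2/10) − 10^(62.5/10)) = 10·log₁₀(2390000) = 63.8 dB SPL.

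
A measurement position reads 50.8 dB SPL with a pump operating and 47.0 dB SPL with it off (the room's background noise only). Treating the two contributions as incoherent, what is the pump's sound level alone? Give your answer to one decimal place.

Subtract intensities: L_src = 10·log₁₀(10^(L_total/10) − 10^(L_bg/10)).
L_src = 10·log₁₀(10^(50.8/10) − 10^(47.0/10)) = 10·log₁₀(70110) = 48.5 dB SPL.

48.5 dB SPL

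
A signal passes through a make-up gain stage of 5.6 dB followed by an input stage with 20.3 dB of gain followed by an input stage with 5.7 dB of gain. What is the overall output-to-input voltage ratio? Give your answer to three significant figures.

Net gain = 5.6 + 20.3 + 5.7 = 31.6 dB.
Voltage ratio = 10^(31.6/20) = 38.0.

38.0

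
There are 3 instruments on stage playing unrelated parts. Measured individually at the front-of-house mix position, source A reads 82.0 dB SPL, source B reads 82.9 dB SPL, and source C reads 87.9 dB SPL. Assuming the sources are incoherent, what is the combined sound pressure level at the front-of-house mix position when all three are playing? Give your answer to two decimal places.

89.87 dB SPL

Incoherent sources sum as intensities:
L_total = 10·log₁₀(10^(82.0/10) + 10^(82.9/10) + 10^(87.9/10)) = 10·log₁₀(970100000) = 89.87 dB SPL.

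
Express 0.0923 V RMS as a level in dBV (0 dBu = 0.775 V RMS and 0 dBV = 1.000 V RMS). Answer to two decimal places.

-20.70 dBV

dBV = 20·log₁₀(V / 1.000 V).
20·log₁₀(0.0923/1.000) = -20.70 dBV.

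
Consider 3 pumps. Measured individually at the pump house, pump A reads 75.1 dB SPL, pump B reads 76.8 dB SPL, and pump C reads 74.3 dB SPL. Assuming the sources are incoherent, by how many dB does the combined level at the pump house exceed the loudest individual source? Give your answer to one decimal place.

Add the sources as powers (linear), then convert back to dB:
L_total = 10·log₁₀(10^(75.1/10) + 10^(76.8/10) + 10^(74.3/10)) = 80.30 dB SPL.
Excess over the loudest (76.8 dB): 80.30 − 76.8 = 3.5 dB.

3.5 dB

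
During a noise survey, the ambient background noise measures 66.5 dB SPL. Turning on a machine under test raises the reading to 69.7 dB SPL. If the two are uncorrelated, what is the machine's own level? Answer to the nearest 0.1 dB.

66.9 dB SPL

Remove the background by subtracting linear intensities:
L_src = 10·log₁₀(10^(69.7/10) − 10^(66.5/10)) = 10·log₁₀(4866000) = 66.9 dB SPL.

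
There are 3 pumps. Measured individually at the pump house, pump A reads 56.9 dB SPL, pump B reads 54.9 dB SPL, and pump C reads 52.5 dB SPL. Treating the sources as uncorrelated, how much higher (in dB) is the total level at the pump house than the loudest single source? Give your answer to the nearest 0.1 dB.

3.0 dB

Uncorrelated sources add in intensity (power), not in dB.
L_total = 10·log₁₀(10^(56.9/10) + 10^(54.9/10) + 10^(52.5/10)) = 59.90 dB SPL.
Excess over the loudest (56.9 dB): 59.90 − 56.9 = 3.0 dB.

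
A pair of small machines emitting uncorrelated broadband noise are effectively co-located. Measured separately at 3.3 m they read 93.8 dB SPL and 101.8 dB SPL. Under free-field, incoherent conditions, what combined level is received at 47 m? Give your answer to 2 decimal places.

79.37 dB SPL

Combined at 3.3 m: 10·log₁₀(10^(93.8/10)+10^(101.8/10)) = 102.439 dB SPL.
Then apply −20·log₁₀(47/3.3) = -23.072 dB → 79.37 dB SPL.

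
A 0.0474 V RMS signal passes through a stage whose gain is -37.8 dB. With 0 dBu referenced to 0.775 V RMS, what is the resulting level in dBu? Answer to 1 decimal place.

-62.1 dBu

Input level: 20·log₁₀(0.0474/0.775) = -24.27 dBu.
Output: -24.27 − 37.8 = -62.1 dBu.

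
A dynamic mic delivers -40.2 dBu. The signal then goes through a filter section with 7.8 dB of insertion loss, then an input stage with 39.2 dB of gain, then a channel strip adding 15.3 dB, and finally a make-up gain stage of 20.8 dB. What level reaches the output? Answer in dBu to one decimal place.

Cascaded gains and losses add directly in dB.
-40.2 − 7.8 + 39.2 + 15.3 + 20.8 = +27.3 dBu.

+27.3 dBu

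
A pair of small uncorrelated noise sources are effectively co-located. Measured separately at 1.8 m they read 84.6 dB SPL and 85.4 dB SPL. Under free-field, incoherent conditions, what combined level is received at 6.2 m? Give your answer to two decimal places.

77.29 dB SPL

Combined at 1.8 m: 10·log₁₀(10^(84.6/10)+10^(85.4/10)) = 88.029 dB SPL.
Then apply −20·log₁₀(6.2/1.8) = -10.742 dB → 77.29 dB SPL.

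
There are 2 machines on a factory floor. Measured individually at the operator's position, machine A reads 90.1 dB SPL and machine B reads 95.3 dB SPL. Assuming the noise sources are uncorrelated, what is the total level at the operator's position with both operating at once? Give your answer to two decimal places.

Uncorrelated sources add in intensity (power), not in dB.
L_total = 10·log₁₀(10^(90.1/10) + 10^(95.3/10)) = 10·log₁₀(4412000000) = 96.45 dB SPL.

96.45 dB SPL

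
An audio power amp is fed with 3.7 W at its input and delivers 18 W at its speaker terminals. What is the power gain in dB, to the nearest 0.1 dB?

Power ratio → dB uses the 10·log₁₀ form:
10·log₁₀(18/3.7) = 10·log₁₀(4.865) = 6.9 dB.

6.9 dB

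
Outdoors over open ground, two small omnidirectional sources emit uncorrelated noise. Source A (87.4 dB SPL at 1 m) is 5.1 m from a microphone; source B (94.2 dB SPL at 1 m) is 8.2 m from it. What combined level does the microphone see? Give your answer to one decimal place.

At the listener: L_A = 87.4 − 20·log₁₀(5.1) = 73.25 dB; L_B = 94.2 − 20·log₁₀(8.2) = 75.92 dB.
Combined: 10·log₁₀(10^(73.25/10)+10^(75.92/10)) = 77.8 dB SPL.

77.8 dB SPL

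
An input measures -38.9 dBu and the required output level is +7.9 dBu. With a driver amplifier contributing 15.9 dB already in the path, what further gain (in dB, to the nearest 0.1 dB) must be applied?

30.9 dB

The required make-up gain is the shortfall in the dB sum.
G = +7.9 − (-38.9) − 15.9 = 30.9 dB.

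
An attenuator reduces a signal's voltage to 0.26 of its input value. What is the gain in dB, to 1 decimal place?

Voltage ratio → dB uses the 20·log₁₀ form:
20·log₁₀(0.26) = -11.7 dB.

-11.7 dB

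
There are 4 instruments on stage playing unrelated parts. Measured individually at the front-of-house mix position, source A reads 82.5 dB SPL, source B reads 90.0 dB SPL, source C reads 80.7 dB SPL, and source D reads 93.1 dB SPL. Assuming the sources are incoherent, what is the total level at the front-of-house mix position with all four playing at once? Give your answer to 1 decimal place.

Uncorrelated sources add in intensity (power), not in dB.
L_total = 10·log₁₀(10^(82.5/10) + 10^(90.0/10) + 10^(80.7/10) + 10^(93.1/10)) = 10·log₁₀(3337000000) = 95.2 dB SPL.

95.2 dB SPL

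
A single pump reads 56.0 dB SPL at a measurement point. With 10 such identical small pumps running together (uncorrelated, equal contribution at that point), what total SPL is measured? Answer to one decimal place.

10 equal incoherent sources raise the level by 10·log₁₀(10) = 10.00 dB.
L_total = 56.0 + 10.00 = 66.0 dB SPL.

66.0 dB SPL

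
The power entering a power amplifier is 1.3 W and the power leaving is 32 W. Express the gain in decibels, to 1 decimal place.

Power ratio → dB uses the 10·log₁₀ form:
10·log₁₀(32/1.3) = 10·log₁₀(24.62) = 13.9 dB.

13.9 dB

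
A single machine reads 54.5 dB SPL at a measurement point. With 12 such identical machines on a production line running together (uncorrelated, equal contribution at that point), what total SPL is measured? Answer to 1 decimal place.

12 equal incoherent sources raise the level by 10·log₁₀(12) = 10.79 dB.
L_total = 54.5 + 10.79 = 65.3 dB SPL.

65.3 dB SPL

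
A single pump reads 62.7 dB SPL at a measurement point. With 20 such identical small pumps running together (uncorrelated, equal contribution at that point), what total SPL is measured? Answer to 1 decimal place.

20 equal incoherent sources raise the level by 10·log₁₀(20) = 13.01 dB.
L_total = 62.7 + 13.01 = 75.7 dB SPL.

75.7 dB SPL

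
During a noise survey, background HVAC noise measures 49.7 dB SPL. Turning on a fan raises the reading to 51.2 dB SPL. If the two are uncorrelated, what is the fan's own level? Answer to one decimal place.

45.9 dB SPL

Background correction is a power subtraction:
L_src = 10·log₁₀(10^(51.2/10) − 10^(49.7/10)) = 10·log₁₀(38500) = 45.9 dB SPL.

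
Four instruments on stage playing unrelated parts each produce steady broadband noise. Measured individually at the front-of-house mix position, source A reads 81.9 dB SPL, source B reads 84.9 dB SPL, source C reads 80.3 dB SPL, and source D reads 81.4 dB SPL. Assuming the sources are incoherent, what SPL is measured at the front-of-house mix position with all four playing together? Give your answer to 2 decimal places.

Incoherent sources sum as intensities:
L_total = 10·log₁₀(10^(81.9/10) + 10^(84.9/10) + 10^(80.3/10) + 10^(81.4/10)) = 10·log₁₀(709100000) = 88.51 dB SPL.

88.51 dB SPL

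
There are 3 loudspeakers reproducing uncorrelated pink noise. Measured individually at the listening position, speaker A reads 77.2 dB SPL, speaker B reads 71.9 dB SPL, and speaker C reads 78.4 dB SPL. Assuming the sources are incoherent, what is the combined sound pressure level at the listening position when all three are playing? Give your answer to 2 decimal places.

81.37 dB SPL

Add the sources as powers (linear), then convert back to dB:
L_total = 10·log₁₀(10^(77.2/10) + 10^(71.9/10) + 10^(78.4/10)) = 10·log₁₀(137200000) = 81.37 dB SPL.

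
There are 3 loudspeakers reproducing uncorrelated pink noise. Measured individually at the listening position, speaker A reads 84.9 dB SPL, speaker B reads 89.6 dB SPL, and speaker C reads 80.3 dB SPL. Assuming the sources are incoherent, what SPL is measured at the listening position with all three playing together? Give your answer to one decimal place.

91.2 dB SPL

Add the sources as powers (linear), then convert back to dB:
L_total = 10·log₁₀(10^(84.9/10) + 10^(89.6/10) + 10^(80.3/10)) = 10·log₁₀(1328000000) = 91.2 dB SPL.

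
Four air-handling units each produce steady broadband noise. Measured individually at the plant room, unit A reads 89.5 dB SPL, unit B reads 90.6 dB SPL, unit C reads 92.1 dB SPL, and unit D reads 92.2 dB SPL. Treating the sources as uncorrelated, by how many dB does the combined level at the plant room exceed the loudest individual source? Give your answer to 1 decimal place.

5.1 dB

Uncorrelated sources add in intensity (power), not in dB.
L_total = 10·log₁₀(10^(89.5/10) + 10^(90.6/10) + 10^(92.1/10) + 10^(92.2/10)) = 97.26 dB SPL.
Excess over the loudest (92.2 dB): 97.26 − 92.2 = 5.1 dB.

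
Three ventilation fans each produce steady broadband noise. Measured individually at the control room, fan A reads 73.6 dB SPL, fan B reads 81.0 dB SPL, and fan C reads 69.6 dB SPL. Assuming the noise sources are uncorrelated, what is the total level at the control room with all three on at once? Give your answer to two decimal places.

Incoherent sources sum as intensities:
L_total = 10·log₁₀(10^(73.6/10) + 10^(81.0/10) + 10^(69.6/10)) = 10·log₁₀(157900000) = 81.98 dB SPL.

81.98 dB SPL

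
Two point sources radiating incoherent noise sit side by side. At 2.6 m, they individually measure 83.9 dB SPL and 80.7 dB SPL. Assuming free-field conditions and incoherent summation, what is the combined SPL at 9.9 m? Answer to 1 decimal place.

74.0 dB SPL

Combined at 2.6 m: 10·log₁₀(10^(83.9/10)+10^(80.7/10)) = 85.60 dB SPL.
Then apply −20·log₁₀(9.9/2.6) = -11.61 dB → 74.0 dB SPL.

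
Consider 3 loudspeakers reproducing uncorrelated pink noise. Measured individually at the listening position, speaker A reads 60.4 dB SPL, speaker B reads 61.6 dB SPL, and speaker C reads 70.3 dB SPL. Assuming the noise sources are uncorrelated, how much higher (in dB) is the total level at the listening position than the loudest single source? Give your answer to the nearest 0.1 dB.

Add the sources as powers (linear), then convert back to dB:
L_total = 10·log₁₀(10^(60.4/10) + 10^(61.6/10) + 10^(70.3/10)) = 71.22 dB SPL.
Excess over the loudest (70.3 dB): 71.22 − 70.3 = 0.9 dB.

0.9 dB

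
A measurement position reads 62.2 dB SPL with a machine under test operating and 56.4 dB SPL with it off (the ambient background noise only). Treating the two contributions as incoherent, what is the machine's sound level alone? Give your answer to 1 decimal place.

60.9 dB SPL

Background correction is a power subtraction:
L_src = 10·log₁₀(10^(62.2/10) − 10^(56.4/10)) = 10·log₁₀(1223000) = 60.9 dB SPL.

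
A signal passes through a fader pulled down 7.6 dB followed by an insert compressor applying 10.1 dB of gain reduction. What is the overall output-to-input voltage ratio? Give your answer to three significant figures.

Net gain = (−7.6) + (−10.1) = -17.7 dB.
Voltage ratio = 10^(-17.7/20) = 0.130.

0.130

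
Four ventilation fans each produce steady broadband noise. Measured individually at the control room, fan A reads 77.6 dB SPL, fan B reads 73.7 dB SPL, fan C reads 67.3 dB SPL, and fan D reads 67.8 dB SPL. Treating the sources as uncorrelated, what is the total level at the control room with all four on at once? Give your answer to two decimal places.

Uncorrelated sources add in intensity (power), not in dB.
L_total = 10·log₁₀(10^(77.6/10) + 10^(73.7/10) + 10^(67.3/10) + 10^(67.8/10)) = 10·log₁₀(92380000) = 79.66 dB SPL.

79.66 dB SPL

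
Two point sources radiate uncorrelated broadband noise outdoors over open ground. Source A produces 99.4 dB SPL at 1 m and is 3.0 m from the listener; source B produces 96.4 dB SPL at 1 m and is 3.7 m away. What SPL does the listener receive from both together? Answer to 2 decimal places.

91.09 dB SPL

At the listener: L_A = 99.4 − 20·log₁₀(3.0) = 89.858 dB; L_B = 96.4 − 20·log₁₀(3.7) = 85.036 dB.
Combined: 10·log₁₀(10^(89.858/10)+10^(85.036/10)) = 91.09 dB SPL.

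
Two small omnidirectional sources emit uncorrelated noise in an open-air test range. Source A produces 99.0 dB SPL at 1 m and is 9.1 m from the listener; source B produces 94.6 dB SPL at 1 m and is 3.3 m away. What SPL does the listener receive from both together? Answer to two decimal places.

85.57 dB SPL

At the listener: L_A = 99.0 − 20·log₁₀(9.1) = 79.819 dB; L_B = 94.6 − 20·log₁₀(3.3) = 84.230 dB.
Combined: 10·log₁₀(10^(79.819/10)+10^(84.230/10)) = 85.57 dB SPL.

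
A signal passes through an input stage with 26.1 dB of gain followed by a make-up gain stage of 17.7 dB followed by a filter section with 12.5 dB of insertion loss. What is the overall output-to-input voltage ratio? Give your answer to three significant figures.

36.7

Net gain = 26.1 + 17.7 + (−12.5) = 31.3 dB.
Voltage ratio = 10^(31.3/20) = 36.7.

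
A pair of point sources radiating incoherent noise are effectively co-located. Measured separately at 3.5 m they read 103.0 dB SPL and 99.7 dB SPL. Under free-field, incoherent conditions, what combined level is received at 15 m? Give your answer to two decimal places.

Combined at 3.5 m: 10·log₁₀(10^(103.0/10)+10^(99.7/10)) = 104.666 dB SPL.
Then apply −20·log₁₀(15/3.5) = -12.640 dB → 92.03 dB SPL.

92.03 dB SPL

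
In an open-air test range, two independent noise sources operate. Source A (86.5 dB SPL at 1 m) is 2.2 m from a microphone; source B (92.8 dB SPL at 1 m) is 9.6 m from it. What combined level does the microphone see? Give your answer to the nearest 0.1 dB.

At the listener: L_A = 86.5 − 20·log₁₀(2.2) = 79.65 dB; L_B = 92.8 − 20·log₁₀(9.6) = 73.15 dB.
Combined: 10·log₁₀(10^(79.65/10)+10^(73.15/10)) = 80.5 dB SPL.

80.5 dB SPL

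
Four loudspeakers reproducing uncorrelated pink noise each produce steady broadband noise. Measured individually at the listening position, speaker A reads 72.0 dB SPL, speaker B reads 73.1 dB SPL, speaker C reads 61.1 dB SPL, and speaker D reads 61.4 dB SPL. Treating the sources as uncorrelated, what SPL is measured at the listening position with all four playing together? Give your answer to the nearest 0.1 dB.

75.9 dB SPL

Uncorrelated sources add in intensity (power), not in dB.
L_total = 10·log₁₀(10^(72.0/10) + 10^(73.1/10) + 10^(61.1/10) + 10^(61.4/10)) = 10·log₁₀(38930000) = 75.9 dB SPL.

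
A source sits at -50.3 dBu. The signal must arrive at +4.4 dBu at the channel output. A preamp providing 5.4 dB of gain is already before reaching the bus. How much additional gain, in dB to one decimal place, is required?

49.3 dB

The required make-up gain is the shortfall in the dB sum.
G = +4.4 − (-50.3) − 5.4 = 49.3 dB.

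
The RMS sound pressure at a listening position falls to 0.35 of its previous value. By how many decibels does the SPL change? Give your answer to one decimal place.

SPL change from a pressure ratio uses the 20·log₁₀ form:
20·log₁₀(0.35) = -9.1 dB.

-9.1 dB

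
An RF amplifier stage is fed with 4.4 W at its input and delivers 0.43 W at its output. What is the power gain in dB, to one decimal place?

-10.1 dB

Power is a power quantity, so gain = 10·log₁₀(P_out/P_in).
10·log₁₀(0.43/4.4) = 10·log₁₀(0.09773) = -10.1 dB.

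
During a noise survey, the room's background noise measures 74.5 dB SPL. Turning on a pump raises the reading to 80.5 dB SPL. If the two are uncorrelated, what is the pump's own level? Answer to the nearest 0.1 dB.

Subtract intensities: L_src = 10·log₁₀(10^(L_total/10) − 10^(L_bg/10)).
L_src = 10·log₁₀(10^(80.5/10) − 10^(74.5/10)) = 10·log₁₀(84020000) = 79.2 dB SPL.

79.2 dB SPL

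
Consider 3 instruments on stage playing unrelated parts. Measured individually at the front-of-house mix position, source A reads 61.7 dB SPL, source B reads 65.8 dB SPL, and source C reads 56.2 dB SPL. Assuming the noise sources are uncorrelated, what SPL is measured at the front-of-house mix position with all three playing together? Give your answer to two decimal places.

Add the sources as powers (linear), then convert back to dB:
L_total = 10·log₁₀(10^(61.7/10) + 10^(65.8/10) + 10^(56.2/10)) = 10·log₁₀(5698000) = 67.56 dB SPL.

67.56 dB SPL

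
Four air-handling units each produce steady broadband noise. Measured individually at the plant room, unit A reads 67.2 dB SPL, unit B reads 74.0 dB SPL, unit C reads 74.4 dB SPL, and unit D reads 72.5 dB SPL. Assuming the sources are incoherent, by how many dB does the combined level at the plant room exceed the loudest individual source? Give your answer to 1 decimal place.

Incoherent sources sum as intensities:
L_total = 10·log₁₀(10^(67.2/10) + 10^(74.0/10) + 10^(74.4/10) + 10^(72.5/10)) = 78.79 dB SPL.
Excess over the loudest (74.4 dB): 78.79 − 74.4 = 4.4 dB.

4.4 dB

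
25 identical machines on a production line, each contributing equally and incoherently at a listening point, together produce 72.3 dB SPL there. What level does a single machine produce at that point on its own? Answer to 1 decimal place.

25 equal incoherent sources add 10·log₁₀(25) = 13.98 dB over one source.
L_one = 72.3 − 13.98 = 58.3 dB SPL.

58.3 dB SPL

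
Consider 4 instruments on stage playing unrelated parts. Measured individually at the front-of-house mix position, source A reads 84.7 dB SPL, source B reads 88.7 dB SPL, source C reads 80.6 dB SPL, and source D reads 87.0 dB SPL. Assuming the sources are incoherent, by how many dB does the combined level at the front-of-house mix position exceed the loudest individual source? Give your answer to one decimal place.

Incoherent sources sum as intensities:
L_total = 10·log₁₀(10^(84.7/10) + 10^(88.7/10) + 10^(80.6/10) + 10^(87.0/10)) = 92.18 dB SPL.
Excess over the loudest (88.7 dB): 92.18 − 88.7 = 3.5 dB.

3.5 dB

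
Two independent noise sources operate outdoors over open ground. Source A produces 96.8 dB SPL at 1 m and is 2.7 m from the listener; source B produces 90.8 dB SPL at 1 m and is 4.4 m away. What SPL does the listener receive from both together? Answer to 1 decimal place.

At the listener: L_A = 96.8 − 20·log₁₀(2.7) = 88.17 dB; L_B = 90.8 − 20·log₁₀(4.4) = 77.93 dB.
Combined: 10·log₁₀(10^(88.17/10)+10^(77.93/10)) = 88.6 dB SPL.

88.6 dB SPL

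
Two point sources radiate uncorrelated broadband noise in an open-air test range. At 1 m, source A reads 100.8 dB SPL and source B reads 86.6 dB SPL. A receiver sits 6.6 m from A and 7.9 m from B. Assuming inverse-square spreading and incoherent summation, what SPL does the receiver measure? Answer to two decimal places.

84.52 dB SPL

At the listener: L_A = 100.8 − 20·log₁₀(6.6) = 84.409 dB; L_B = 86.6 − 20·log₁₀(7.9) = 68.647 dB.
Combined: 10·log₁₀(10^(84.409/10)+10^(68.647/10)) = 84.52 dB SPL.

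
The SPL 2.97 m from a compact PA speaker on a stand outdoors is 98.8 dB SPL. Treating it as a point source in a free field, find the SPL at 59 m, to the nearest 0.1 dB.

72.8 dB SPL

Inverse-square spreading gives ΔL = −20·log₁₀(d₂/d₁).
ΔL = −20·log₁₀(59/2.97) = -25.96 dB, so L₂ = 98.8 + (-25.96) = 72.8 dB SPL.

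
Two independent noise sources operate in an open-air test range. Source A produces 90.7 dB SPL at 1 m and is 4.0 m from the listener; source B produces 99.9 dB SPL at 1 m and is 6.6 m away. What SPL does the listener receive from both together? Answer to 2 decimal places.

84.74 dB SPL

At the listener: L_A = 90.7 − 20·log₁₀(4.0) = 78.659 dB; L_B = 99.9 − 20·log₁₀(6.6) = 83.509 dB.
Combined: 10·log₁₀(10^(78.659/10)+10^(83.509/10)) = 84.74 dB SPL.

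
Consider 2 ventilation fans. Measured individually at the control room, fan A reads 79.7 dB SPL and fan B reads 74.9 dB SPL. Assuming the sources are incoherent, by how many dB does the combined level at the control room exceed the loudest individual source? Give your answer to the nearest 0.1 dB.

Add the sources as powers (linear), then convert back to dB:
L_total = 10·log₁₀(10^(79.7/10) + 10^(74.9/10)) = 80.94 dB SPL.
Excess over the loudest (79.7 dB): 80.94 − 79.7 = 1.2 dB.

1.2 dB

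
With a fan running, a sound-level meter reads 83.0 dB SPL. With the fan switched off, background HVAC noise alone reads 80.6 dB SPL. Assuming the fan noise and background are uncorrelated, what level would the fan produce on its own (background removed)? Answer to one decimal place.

Background correction is a power subtraction:
L_src = 10·log₁₀(10^(83.0/10) − 10^(80.6/10)) = 10·log₁₀(84710000) = 79.3 dB SPL.

79.3 dB SPL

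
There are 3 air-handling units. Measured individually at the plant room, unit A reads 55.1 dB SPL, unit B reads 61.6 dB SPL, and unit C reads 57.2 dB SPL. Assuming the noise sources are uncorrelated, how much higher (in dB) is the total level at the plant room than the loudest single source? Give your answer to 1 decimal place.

Uncorrelated sources add in intensity (power), not in dB.
L_total = 10·log₁₀(10^(55.1/10) + 10^(61.6/10) + 10^(57.2/10)) = 63.61 dB SPL.
Excess over the loudest (61.6 dB): 63.61 − 61.6 = 2.0 dB.

2.0 dB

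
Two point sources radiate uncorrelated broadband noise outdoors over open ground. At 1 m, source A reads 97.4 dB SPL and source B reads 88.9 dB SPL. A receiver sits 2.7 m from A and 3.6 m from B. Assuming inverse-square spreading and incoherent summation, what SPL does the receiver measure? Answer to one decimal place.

At the listener: L_A = 97.4 − 20·log₁₀(2.7) = 88.77 dB; L_B = 88.9 − 20·log₁₀(3.6) = 77.77 dB.
Combined: 10·log₁₀(10^(88.77/10)+10^(77.77/10)) = 89.1 dB SPL.

89.1 dB SPL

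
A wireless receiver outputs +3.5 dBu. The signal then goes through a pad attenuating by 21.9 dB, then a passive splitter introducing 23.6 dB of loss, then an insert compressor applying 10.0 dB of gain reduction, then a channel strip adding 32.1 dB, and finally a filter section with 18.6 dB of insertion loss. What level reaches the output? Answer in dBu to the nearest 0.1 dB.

Gain stages sum in dB:
+3.5 − 21.9 − 23.6 − 10.0 + 32.1 − 18.6 = -38.5 dBu.

-38.5 dBu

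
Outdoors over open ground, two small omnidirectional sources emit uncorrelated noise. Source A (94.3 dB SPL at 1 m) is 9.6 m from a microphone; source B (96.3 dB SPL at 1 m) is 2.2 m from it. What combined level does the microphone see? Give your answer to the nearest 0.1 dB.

89.6 dB SPL

At the listener: L_A = 94.3 − 20·log₁₀(9.6) = 74.65 dB; L_B = 96.3 − 20·log₁₀(2.2) = 89.45 dB.
Combined: 10·log₁₀(10^(74.65/10)+10^(89.45/10)) = 89.6 dB SPL.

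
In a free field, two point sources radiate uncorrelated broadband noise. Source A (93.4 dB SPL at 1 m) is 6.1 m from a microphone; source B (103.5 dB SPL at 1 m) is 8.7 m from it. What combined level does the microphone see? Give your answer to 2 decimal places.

85.50 dB SPL

At the listener: L_A = 93.4 − 20·log₁₀(6.1) = 77.693 dB; L_B = 103.5 − 20·log₁₀(8.7) = 84.710 dB.
Combined: 10·log₁₀(10^(77.693/10)+10^(84.710/10)) = 85.50 dB SPL.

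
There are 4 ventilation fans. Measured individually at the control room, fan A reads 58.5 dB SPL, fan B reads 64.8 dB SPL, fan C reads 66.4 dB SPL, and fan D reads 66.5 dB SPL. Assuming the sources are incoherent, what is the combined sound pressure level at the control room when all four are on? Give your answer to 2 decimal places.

70.99 dB SPL

Add the sources as powers (linear), then convert back to dB:
L_total = 10·log₁₀(10^(58.5/10) + 10^(64.8/10) + 10^(66.4/10) + 10^(66.5/10)) = 10·log₁₀(12560000) = 70.99 dB SPL.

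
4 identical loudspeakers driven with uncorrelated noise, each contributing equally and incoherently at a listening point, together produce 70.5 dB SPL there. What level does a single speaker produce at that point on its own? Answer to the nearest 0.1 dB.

4 equal incoherent sources add 10·log₁₀(4) = 6.02 dB over one source.
L_one = 70.5 − 6.02 = 64.5 dB SPL.

64.5 dB SPL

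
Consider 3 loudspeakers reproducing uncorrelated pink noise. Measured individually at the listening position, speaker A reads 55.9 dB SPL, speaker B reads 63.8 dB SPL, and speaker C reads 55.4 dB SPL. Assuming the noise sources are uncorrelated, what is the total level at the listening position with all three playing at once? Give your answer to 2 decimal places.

Incoherent sources sum as intensities:
L_total = 10·log₁₀(10^(55.9/10) + 10^(63.8/10) + 10^(55.4/10)) = 10·log₁₀(3135000) = 64.96 dB SPL.

64.96 dB SPL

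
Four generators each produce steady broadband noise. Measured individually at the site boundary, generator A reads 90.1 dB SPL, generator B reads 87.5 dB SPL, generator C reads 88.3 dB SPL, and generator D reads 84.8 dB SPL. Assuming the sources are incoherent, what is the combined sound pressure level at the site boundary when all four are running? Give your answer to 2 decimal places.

Add the sources as powers (linear), then convert back to dB:
L_total = 10·log₁₀(10^(90.1/10) + 10^(87.5/10) + 10^(88.3/10) + 10^(84.8/10)) = 10·log₁₀(2564000000) = 94.09 dB SPL.

94.09 dB SPL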